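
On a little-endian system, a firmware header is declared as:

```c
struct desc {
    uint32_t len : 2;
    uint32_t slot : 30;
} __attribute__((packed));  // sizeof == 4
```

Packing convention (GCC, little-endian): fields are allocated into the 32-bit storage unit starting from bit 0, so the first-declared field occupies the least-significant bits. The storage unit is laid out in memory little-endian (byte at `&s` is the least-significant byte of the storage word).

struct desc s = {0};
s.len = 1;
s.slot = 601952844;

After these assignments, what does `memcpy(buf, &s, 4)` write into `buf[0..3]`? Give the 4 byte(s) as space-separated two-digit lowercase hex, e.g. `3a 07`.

31 49 84 8f

len:2 = 1 → 0x1 << 0 → word 0x00000001
slot:30 = 601952844 → 0x23e1124c << 2 → word 0x8f844931
word = 0x8f844931 → little-endian bytes:
  [0]=0x31  [1]=0x49  [2]=0x84  [3]=0x8f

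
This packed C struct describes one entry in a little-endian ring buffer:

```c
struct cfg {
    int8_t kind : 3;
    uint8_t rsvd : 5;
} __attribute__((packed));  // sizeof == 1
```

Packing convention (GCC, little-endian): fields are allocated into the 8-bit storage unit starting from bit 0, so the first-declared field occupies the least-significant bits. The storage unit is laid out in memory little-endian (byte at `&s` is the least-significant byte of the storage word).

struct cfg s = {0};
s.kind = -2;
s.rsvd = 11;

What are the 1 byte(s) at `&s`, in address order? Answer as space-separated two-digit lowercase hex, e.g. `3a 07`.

5e

kind:3 = -2 → 0x6 << 0 → word 0x06
rsvd:5 = 11 → 0xb << 3 → word 0x5e
word = 0x5e → little-endian bytes:
  [0]=0x5e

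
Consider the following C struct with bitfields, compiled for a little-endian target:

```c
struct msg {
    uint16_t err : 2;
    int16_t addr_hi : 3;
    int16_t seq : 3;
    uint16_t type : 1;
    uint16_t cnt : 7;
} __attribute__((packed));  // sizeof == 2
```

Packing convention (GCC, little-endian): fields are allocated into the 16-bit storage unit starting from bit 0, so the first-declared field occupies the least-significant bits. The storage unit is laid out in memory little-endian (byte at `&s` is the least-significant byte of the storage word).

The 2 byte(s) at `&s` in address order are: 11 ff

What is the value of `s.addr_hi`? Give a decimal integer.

[0]=0x11 [1]=0xff (little-endian) → word 0xff11
err [0+:2] = (word>>0) & 0x3 = 1
addr_hi [2+:3] = (word>>2) & 0x7 = 4  ←
seq [5+:3] = (word>>5) & 0x7 = 0
type [8+:1] = (word>>8) & 0x1 = 1
cnt [9+:7] = (word>>9) & 0x7f = 127
addr_hi signed 3b, MSB=1: 4 - 8 = -4

-4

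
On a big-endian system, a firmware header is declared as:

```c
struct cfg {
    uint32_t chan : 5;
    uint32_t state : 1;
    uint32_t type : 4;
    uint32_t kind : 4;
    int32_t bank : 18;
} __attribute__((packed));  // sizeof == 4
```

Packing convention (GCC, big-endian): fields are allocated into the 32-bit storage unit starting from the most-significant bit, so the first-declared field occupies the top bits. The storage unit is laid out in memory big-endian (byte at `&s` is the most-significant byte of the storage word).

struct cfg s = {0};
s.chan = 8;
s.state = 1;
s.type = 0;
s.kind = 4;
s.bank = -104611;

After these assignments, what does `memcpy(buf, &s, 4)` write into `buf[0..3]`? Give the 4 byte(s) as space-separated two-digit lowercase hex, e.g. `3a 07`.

44 12 67 5d

chan (5b) val=8 bits=0x8 at bit 27: 0x40000000
state (1b) val=1 bits=0x1 at bit 26: 0x44000000
type (4b) val=0 bits=0x0 at bit 22: 0x44000000
kind (4b) val=4 bits=0x4 at bit 18: 0x44100000
bank (18b) val=-104611 bits=0x2675d at bit 0: 0x4412675d
word = 0x4412675d → big-endian bytes:
  [0]=0x44  [1]=0x12  [2]=0x67  [3]=0x5d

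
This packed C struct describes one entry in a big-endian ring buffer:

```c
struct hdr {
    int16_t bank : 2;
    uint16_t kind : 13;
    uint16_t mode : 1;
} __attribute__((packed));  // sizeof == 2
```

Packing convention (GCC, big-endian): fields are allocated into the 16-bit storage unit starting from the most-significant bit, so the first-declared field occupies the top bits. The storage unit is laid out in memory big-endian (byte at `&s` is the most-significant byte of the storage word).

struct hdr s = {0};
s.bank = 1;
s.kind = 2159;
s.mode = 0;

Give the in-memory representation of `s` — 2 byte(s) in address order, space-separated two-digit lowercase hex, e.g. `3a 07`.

50 de

bank (2b) val=1 bits=0x1 at bit 14: 0x4000
kind (13b) val=2159 bits=0x86f at bit 1: 0x50de
mode (1b) val=0 bits=0x0 at bit 0: 0x50de
word = 0x50de → big-endian bytes:
  [0]=0x50  [1]=0xde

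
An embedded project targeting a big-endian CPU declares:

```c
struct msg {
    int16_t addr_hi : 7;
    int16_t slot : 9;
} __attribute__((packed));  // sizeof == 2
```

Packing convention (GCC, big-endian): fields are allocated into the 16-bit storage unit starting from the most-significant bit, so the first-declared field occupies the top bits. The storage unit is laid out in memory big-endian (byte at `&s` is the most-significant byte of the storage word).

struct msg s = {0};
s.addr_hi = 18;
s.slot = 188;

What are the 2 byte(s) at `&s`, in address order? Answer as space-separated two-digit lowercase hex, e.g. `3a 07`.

[9+:7] addr_hi=18 & 0x7f = 0x12; word=0x2400
[0+:9] slot=188 & 0x1ff = 0xbc; word=0x24bc
word = 0x24bc → big-endian bytes:
  [0]=0x24  [1]=0xbc

24 bc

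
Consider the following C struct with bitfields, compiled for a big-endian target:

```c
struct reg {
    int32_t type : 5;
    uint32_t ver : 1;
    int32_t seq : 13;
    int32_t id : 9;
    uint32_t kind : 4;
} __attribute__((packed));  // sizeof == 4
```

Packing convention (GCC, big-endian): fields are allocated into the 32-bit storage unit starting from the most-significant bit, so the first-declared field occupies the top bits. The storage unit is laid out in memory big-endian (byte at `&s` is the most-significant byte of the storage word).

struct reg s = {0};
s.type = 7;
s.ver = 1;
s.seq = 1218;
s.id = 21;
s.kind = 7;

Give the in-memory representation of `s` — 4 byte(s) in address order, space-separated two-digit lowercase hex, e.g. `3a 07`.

type:5 = 7 → 0x7 << 27 → word 0x38000000
ver:1 = 1 → 0x1 << 26 → word 0x3c000000
seq:13 = 1218 → 0x4c2 << 13 → word 0x3c984000
id:9 = 21 → 0x15 << 4 → word 0x3c984150
kind:4 = 7 → 0x7 << 0 → word 0x3c984157
word = 0x3c984157 → big-endian bytes:
  [0]=0x3c  [1]=0x98  [2]=0x41  [3]=0x57

3c 98 41 57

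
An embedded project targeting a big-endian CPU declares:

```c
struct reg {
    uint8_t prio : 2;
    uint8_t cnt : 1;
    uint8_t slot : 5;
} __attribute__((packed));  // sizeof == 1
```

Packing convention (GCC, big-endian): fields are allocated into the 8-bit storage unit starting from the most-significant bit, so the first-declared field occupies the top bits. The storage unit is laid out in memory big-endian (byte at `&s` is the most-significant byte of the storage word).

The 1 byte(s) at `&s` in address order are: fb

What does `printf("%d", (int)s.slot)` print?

[0]=0xfb (big-endian) → word 0xfb
prio [6+:2] = (word>>6) & 0x3 = 3
cnt [5+:1] = (word>>5) & 0x1 = 1
slot [0+:5] = (word>>0) & 0x1f = 27  ←

27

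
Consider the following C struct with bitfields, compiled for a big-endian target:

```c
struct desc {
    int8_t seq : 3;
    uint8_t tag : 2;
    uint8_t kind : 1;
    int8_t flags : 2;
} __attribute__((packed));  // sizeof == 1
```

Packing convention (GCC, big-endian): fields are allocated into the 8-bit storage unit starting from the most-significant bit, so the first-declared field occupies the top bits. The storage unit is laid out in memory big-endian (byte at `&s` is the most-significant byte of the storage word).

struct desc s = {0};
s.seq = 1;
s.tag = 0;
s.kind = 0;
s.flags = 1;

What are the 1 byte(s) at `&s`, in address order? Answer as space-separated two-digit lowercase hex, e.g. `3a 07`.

21

seq:3 = 1 → 0x1 << 5 → word 0x20
tag:2 = 0 → 0x0 << 3 → word 0x20
kind:1 = 0 → 0x0 << 2 → word 0x20
flags:2 = 1 → 0x1 << 0 → word 0x21
word = 0x21 → big-endian bytes:
  [0]=0x21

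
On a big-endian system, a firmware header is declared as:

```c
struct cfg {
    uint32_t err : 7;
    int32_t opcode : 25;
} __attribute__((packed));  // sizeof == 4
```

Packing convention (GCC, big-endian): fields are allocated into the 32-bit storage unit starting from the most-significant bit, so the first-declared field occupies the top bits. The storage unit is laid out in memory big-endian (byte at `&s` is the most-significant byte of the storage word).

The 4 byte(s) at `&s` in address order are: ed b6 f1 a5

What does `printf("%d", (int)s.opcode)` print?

-4787803

[0]=0xed [1]=0xb6 [2]=0xf1 [3]=0xa5 (big-endian) → word 0xedb6f1a5
err [25+:7] = (word>>25) & 0x7f = 118
opcode [0+:25] = (word>>0) & 0x1ffffff = 28766629  ←
opcode signed 25b, MSB=1: 28766629 - 33554432 = -4787803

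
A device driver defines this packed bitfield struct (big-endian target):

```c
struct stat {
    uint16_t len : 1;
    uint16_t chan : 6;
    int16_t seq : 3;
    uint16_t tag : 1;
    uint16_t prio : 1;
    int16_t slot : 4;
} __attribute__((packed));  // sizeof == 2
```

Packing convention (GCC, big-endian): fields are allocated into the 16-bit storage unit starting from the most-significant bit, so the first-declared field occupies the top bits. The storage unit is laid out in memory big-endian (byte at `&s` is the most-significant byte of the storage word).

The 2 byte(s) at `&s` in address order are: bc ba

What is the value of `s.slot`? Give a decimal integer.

-6

[0]=0xbc [1]=0xba (big-endian) → word 0xbcba
len:1 @ bit 15 → (0xbcba>>15)&0x1 = 0x1
chan:6 @ bit 9 → (0xbcba>>9)&0x3f = 0x1e
seq:3 @ bit 6 → (0xbcba>>6)&0x7 = 0x2
tag:1 @ bit 5 → (0xbcba>>5)&0x1 = 0x1
prio:1 @ bit 4 → (0xbcba>>4)&0x1 = 0x1
slot:4 @ bit 0 → (0xbcba>>0)&0xf = 0xa  ←
slot signed 4b, MSB=1: 10 - 16 = -6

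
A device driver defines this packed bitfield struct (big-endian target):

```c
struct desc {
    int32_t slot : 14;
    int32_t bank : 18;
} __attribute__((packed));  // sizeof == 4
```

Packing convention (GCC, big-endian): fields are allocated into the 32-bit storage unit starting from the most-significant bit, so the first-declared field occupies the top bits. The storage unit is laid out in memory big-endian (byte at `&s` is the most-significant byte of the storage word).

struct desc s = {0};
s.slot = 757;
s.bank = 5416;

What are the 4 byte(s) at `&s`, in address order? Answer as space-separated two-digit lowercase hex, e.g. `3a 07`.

slot (14b) val=757 bits=0x2f5 at bit 18: 0x0bd40000
bank (18b) val=5416 bits=0x1528 at bit 0: 0x0bd41528
word = 0x0bd41528 → big-endian bytes:
  [0]=0x0b  [1]=0xd4  [2]=0x15  [3]=0x28

0b d4 15 28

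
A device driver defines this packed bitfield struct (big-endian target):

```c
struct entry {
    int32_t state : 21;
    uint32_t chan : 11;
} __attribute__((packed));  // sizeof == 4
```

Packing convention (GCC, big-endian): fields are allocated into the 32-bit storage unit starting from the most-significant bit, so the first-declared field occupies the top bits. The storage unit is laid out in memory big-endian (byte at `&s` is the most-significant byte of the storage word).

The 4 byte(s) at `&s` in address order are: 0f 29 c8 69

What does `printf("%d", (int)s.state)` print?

[0]=0x0f [1]=0x29 [2]=0xc8 [3]=0x69 (big-endian) → word 0x0f29c869
state [11+:21] = (word>>11) & 0x1fffff = 124217  ←
chan [0+:11] = (word>>0) & 0x7ff = 105
state signed 21b, MSB=0: value = 124217

124217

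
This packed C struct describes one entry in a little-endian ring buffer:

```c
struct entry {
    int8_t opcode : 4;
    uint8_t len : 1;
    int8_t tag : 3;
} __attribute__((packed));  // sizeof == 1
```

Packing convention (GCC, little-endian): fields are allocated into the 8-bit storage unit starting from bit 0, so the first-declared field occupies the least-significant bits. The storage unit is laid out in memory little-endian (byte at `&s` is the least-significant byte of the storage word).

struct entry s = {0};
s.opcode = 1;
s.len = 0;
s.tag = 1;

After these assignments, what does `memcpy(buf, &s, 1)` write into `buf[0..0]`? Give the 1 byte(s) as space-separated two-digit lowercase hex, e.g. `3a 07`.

opcode (4b) val=1 bits=0x1 at bit 0: 0x01
len (1b) val=0 bits=0x0 at bit 4: 0x01
tag (3b) val=1 bits=0x1 at bit 5: 0x21
word = 0x21 → little-endian bytes:
  [0]=0x21

21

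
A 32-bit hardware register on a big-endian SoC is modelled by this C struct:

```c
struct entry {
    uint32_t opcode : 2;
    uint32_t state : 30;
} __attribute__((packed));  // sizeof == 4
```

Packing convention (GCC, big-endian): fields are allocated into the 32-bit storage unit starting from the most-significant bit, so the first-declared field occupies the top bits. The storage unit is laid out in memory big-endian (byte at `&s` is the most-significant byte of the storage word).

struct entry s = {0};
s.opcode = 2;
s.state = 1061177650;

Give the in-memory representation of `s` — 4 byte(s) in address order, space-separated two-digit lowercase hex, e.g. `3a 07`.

bf 40 49 32

opcode:2 = 2 → 0x2 << 30 → word 0x80000000
state:30 = 1061177650 → 0x3f404932 << 0 → word 0xbf404932
word = 0xbf404932 → big-endian bytes:
  [0]=0xbf  [1]=0x40  [2]=0x49  [3]=0x32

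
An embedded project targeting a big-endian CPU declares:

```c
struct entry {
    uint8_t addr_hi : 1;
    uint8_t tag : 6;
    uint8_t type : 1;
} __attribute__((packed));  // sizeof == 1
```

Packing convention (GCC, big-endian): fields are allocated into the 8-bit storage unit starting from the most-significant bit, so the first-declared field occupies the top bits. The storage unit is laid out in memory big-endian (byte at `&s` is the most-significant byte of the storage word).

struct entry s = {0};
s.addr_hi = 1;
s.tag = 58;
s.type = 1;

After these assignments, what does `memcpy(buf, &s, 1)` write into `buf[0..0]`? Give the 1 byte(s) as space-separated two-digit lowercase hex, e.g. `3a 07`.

f5

addr_hi:1 = 1 → 0x1 << 7 → word 0x80
tag:6 = 58 → 0x3a << 1 → word 0xf4
type:1 = 1 → 0x1 << 0 → word 0xf5
word = 0xf5 → big-endian bytes:
  [0]=0xf5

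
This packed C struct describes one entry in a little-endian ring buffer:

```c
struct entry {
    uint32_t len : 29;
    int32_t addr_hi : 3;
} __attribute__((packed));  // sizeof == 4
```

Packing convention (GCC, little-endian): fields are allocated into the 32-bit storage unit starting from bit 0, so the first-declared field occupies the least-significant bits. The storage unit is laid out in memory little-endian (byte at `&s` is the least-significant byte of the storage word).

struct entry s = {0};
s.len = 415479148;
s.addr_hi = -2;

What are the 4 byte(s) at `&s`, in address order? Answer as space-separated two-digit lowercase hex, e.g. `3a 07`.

6c b5 c3 d8

len:29 = 415479148 → 0x18c3b56c << 0 → word 0x18c3b56c
addr_hi:3 = -2 → 0x6 << 29 → word 0xd8c3b56c
word = 0xd8c3b56c → little-endian bytes:
  [0]=0x6c  [1]=0xb5  [2]=0xc3  [3]=0xd8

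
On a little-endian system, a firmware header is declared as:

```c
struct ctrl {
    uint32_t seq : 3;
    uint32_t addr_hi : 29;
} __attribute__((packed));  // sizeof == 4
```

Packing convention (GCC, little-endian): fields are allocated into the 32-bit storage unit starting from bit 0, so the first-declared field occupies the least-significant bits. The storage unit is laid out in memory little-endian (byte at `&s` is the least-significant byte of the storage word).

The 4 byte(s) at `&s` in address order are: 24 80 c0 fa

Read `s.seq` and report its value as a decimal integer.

[0]=0x24 [1]=0x80 [2]=0xc0 [3]=0xfa (little-endian) → word 0xfac08024
seq:3 @ bit 0 → (0xfac08024>>0)&0x7 = 0x4  ←
addr_hi:29 @ bit 3 → (0xfac08024>>3)&0x1fffffff = 0x1f581004

4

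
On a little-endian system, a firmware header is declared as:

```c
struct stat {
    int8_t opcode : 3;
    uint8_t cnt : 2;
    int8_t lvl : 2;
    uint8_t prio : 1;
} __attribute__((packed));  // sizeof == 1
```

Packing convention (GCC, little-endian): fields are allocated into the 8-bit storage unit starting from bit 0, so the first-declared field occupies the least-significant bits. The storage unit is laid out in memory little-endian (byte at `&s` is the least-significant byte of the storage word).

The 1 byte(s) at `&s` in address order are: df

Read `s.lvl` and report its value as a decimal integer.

[0]=0xdf (little-endian) → word 0xdf
opcode:3 @ bit 0 → (0xdf>>0)&0x7 = 0x7
cnt:2 @ bit 3 → (0xdf>>3)&0x3 = 0x3
lvl:2 @ bit 5 → (0xdf>>5)&0x3 = 0x2  ←
prio:1 @ bit 7 → (0xdf>>7)&0x1 = 0x1
lvl signed 2b, MSB=1: 2 - 4 = -2

-2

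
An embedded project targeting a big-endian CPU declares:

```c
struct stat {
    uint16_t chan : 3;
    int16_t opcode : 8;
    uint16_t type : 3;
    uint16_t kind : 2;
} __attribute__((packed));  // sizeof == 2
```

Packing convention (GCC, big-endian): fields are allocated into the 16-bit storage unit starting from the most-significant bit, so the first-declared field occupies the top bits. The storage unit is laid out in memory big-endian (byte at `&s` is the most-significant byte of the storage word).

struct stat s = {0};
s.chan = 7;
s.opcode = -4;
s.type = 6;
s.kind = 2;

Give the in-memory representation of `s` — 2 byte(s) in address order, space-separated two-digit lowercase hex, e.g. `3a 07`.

chan:3 = 7 → 0x7 << 13 → word 0xe000
opcode:8 = -4 → 0xfc << 5 → word 0xff80
type:3 = 6 → 0x6 << 2 → word 0xff98
kind:2 = 2 → 0x2 << 0 → word 0xff9a
word = 0xff9a → big-endian bytes:
  [0]=0xff  [1]=0x9a

ff 9a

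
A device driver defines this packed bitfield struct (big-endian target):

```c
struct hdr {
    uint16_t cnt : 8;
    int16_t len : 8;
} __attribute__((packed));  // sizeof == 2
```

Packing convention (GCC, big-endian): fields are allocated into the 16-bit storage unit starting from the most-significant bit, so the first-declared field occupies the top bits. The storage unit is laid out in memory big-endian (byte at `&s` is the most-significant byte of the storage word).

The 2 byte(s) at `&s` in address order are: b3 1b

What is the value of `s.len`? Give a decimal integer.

27

[0]=0xb3 [1]=0x1b (big-endian) → word 0xb31b
cnt [8+:8] = (word>>8) & 0xff = 179
len [0+:8] = (word>>0) & 0xff = 27  ←
len signed 8b, MSB=0: value = 27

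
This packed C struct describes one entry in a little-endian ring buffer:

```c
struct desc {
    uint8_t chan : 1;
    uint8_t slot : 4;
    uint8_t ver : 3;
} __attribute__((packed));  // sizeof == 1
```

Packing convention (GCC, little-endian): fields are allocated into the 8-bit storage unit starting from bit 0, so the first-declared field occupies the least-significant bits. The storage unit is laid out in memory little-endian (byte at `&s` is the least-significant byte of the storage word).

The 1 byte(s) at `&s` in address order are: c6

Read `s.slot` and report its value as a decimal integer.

[0]=0xc6 (little-endian) → word 0xc6
chan [0+:1] = (word>>0) & 0x1 = 0
slot [1+:4] = (word>>1) & 0xf = 3  ←
ver [5+:3] = (word>>5) & 0x7 = 6

3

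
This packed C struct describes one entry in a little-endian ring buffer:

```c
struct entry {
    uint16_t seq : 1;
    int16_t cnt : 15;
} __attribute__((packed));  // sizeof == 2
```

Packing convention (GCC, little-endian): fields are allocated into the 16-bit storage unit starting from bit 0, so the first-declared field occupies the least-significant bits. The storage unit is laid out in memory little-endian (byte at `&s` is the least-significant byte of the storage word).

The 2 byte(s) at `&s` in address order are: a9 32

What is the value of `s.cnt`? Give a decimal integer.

[0]=0xa9 [1]=0x32 (little-endian) → word 0x32a9
seq [0+:1] = (word>>0) & 0x1 = 1
cnt [1+:15] = (word>>1) & 0x7fff = 6484  ←
cnt signed 15b, MSB=0: value = 6484

6484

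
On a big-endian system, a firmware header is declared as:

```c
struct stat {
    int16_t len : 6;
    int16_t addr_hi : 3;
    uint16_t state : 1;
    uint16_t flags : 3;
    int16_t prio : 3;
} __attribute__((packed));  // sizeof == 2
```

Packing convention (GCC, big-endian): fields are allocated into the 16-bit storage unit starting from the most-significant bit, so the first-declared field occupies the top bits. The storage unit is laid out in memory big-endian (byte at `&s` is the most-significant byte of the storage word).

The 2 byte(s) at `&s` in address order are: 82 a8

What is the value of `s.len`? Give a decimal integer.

-32

[0]=0x82 [1]=0xa8 (big-endian) → word 0x82a8
len [10+:6] = (word>>10) & 0x3f = 32  ←
addr_hi [7+:3] = (word>>7) & 0x7 = 5
state [6+:1] = (word>>6) & 0x1 = 0
flags [3+:3] = (word>>3) & 0x7 = 5
prio [0+:3] = (word>>0) & 0x7 = 0
len signed 6b, MSB=1: 32 - 64 = -32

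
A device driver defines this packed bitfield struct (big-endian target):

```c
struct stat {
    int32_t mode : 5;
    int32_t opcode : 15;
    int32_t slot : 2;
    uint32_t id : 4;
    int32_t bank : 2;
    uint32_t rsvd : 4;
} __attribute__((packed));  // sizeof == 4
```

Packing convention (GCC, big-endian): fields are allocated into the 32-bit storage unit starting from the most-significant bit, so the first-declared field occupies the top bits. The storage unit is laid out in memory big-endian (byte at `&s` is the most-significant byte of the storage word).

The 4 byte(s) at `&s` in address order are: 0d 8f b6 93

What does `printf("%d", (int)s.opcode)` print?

-9989

[0]=0x0d [1]=0x8f [2]=0xb6 [3]=0x93 (big-endian) → word 0x0d8fb693
mode [27+:5] = (word>>27) & 0x1f = 1
opcode [12+:15] = (word>>12) & 0x7fff = 22779  ←
slot [10+:2] = (word>>10) & 0x3 = 1
id [6+:4] = (word>>6) & 0xf = 10
bank [4+:2] = (word>>4) & 0x3 = 1
rsvd [0+:4] = (word>>0) & 0xf = 3
opcode signed 15b, MSB=1: 22779 - 32768 = -9989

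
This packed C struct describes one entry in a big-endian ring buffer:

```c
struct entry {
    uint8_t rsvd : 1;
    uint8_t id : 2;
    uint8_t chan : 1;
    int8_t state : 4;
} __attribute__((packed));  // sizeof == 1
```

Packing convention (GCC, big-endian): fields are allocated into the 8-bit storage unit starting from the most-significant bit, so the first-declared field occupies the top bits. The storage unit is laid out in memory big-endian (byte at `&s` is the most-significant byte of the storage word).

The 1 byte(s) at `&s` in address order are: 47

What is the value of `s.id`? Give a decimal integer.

[0]=0x47 (big-endian) → word 0x47
rsvd [7+:1] = (word>>7) & 0x1 = 0
id [5+:2] = (word>>5) & 0x3 = 2  ←
chan [4+:1] = (word>>4) & 0x1 = 0
state [0+:4] = (word>>0) & 0xf = 7

2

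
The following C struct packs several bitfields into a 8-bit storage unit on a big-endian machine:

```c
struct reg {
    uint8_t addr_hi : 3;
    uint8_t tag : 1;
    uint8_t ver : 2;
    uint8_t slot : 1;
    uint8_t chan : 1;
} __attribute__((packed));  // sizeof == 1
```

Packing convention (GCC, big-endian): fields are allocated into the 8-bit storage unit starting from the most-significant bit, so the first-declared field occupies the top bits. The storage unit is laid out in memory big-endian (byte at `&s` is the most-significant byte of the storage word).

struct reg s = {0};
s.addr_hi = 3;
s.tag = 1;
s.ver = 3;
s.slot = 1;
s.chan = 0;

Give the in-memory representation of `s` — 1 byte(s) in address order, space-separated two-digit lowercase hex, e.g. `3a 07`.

7e

addr_hi (3b) val=3 bits=0x3 at bit 5: 0x60
tag (1b) val=1 bits=0x1 at bit 4: 0x70
ver (2b) val=3 bits=0x3 at bit 2: 0x7c
slot (1b) val=1 bits=0x1 at bit 1: 0x7e
chan (1b) val=0 bits=0x0 at bit 0: 0x7e
word = 0x7e → big-endian bytes:
  [0]=0x7e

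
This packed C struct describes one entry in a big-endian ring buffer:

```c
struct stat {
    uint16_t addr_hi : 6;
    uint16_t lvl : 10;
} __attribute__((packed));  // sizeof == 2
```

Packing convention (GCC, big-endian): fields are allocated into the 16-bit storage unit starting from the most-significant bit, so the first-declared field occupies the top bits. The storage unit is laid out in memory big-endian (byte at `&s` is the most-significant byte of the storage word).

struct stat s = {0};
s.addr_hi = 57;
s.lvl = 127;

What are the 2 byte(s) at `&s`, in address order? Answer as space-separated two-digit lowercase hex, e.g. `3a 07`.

e4 7f

addr_hi (6b) val=57 bits=0x39 at bit 10: 0xe400
lvl (10b) val=127 bits=0x7f at bit 0: 0xe47f
word = 0xe47f → big-endian bytes:
  [0]=0xe4  [1]=0x7f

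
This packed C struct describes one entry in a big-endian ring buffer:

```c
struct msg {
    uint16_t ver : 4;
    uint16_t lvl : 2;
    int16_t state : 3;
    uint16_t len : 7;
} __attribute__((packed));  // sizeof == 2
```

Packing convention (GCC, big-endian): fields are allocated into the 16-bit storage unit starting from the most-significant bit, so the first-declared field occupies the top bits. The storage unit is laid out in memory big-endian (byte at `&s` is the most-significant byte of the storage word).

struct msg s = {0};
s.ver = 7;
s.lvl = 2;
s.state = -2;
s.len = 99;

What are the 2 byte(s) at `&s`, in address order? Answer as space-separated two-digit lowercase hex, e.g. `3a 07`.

7b 63

[12+:4] ver=7 & 0xf = 0x7; word=0x7000
[10+:2] lvl=2 & 0x3 = 0x2; word=0x7800
[7+:3] state=-2 & 0x7 = 0x6; word=0x7b00
[0+:7] len=99 & 0x7f = 0x63; word=0x7b63
word = 0x7b63 → big-endian bytes:
  [0]=0x7b  [1]=0x63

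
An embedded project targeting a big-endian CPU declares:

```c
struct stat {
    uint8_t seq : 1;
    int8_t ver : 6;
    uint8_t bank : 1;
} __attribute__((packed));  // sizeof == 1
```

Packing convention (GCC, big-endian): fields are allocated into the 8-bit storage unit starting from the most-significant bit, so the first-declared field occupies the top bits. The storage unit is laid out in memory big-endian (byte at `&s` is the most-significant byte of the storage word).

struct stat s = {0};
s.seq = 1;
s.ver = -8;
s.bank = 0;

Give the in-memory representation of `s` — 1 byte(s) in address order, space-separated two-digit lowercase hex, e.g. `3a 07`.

f0

seq:1 = 1 → 0x1 << 7 → word 0x80
ver:6 = -8 → 0x38 << 1 → word 0xf0
bank:1 = 0 → 0x0 << 0 → word 0xf0
word = 0xf0 → big-endian bytes:
  [0]=0xf0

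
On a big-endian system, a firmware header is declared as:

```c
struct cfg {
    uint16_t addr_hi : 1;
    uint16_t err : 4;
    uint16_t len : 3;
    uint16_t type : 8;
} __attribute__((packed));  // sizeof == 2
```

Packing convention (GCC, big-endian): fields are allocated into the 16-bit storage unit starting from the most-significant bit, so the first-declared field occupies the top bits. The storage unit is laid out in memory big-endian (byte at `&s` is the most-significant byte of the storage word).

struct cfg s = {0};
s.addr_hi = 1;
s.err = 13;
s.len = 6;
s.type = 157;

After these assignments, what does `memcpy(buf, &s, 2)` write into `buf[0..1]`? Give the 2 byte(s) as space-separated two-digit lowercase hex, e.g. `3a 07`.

ee 9d

addr_hi (1b) val=1 bits=0x1 at bit 15: 0x8000
err (4b) val=13 bits=0xd at bit 11: 0xe800
len (3b) val=6 bits=0x6 at bit 8: 0xee00
type (8b) val=157 bits=0x9d at bit 0: 0xee9d
word = 0xee9d → big-endian bytes:
  [0]=0xee  [1]=0x9d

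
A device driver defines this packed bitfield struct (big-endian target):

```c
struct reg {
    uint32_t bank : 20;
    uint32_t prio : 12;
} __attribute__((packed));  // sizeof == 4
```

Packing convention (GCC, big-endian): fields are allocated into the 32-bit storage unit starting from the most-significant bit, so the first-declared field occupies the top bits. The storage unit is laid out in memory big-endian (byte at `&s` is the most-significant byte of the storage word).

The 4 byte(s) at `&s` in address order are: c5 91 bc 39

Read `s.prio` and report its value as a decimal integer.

[0]=0xc5 [1]=0x91 [2]=0xbc [3]=0x39 (big-endian) → word 0xc591bc39
bank:20 @ bit 12 → (0xc591bc39>>12)&0xfffff = 0xc591b
prio:12 @ bit 0 → (0xc591bc39>>0)&0xfff = 0xc39  ←

3129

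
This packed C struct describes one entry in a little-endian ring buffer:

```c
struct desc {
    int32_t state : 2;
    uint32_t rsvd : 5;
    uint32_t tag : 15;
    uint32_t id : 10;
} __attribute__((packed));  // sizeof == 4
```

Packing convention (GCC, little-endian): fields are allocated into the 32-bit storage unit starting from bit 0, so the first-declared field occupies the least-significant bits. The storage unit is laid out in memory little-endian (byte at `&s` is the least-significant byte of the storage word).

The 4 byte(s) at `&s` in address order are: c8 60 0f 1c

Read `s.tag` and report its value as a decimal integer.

[0]=0xc8 [1]=0x60 [2]=0x0f [3]=0x1c (little-endian) → word 0x1c0f60c8
state [0+:2] = (word>>0) & 0x3 = 0
rsvd [2+:5] = (word>>2) & 0x1f = 18
tag [7+:15] = (word>>7) & 0x7fff = 7873  ←
id [22+:10] = (word>>22) & 0x3ff = 112

7873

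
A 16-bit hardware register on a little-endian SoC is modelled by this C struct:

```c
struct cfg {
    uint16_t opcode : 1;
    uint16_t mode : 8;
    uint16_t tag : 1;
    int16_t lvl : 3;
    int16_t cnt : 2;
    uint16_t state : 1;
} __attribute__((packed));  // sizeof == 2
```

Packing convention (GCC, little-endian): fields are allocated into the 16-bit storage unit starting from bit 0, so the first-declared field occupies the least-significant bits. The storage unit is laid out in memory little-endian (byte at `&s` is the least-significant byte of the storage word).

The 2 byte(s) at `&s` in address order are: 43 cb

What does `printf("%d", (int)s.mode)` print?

161

[0]=0x43 [1]=0xcb (little-endian) → word 0xcb43
opcode:1 @ bit 0 → (0xcb43>>0)&0x1 = 0x1
mode:8 @ bit 1 → (0xcb43>>1)&0xff = 0xa1  ←
tag:1 @ bit 9 → (0xcb43>>9)&0x1 = 0x1
lvl:3 @ bit 10 → (0xcb43>>10)&0x7 = 0x2
cnt:2 @ bit 13 → (0xcb43>>13)&0x3 = 0x2
state:1 @ bit 15 → (0xcb43>>15)&0x1 = 0x1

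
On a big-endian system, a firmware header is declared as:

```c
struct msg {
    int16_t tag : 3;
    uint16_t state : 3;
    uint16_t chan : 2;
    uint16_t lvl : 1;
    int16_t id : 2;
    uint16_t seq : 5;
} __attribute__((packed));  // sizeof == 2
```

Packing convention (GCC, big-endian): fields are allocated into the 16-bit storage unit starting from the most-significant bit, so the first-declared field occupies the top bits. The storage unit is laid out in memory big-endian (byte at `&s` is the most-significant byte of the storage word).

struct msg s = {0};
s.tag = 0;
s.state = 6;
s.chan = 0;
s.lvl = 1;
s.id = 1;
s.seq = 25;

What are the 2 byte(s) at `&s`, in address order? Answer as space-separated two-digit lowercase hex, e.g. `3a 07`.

18 b9

tag:3 = 0 → 0x0 << 13 → word 0x0000
state:3 = 6 → 0x6 << 10 → word 0x1800
chan:2 = 0 → 0x0 << 8 → word 0x1800
lvl:1 = 1 → 0x1 << 7 → word 0x1880
id:2 = 1 → 0x1 << 5 → word 0x18a0
seq:5 = 25 → 0x19 << 0 → word 0x18b9
word = 0x18b9 → big-endian bytes:
  [0]=0x18  [1]=0xb9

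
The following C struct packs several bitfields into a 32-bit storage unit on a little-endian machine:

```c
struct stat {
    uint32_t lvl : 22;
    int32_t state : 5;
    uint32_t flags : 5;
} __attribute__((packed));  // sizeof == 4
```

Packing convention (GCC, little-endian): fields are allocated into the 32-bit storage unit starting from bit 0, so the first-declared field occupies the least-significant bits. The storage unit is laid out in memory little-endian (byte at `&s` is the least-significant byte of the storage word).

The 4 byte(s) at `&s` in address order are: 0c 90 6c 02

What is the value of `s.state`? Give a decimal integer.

9

[0]=0x0c [1]=0x90 [2]=0x6c [3]=0x02 (little-endian) → word 0x026c900c
lvl:22 @ bit 0 → (0x026c900c>>0)&0x3fffff = 0x2c900c
state:5 @ bit 22 → (0x026c900c>>22)&0x1f = 0x9  ←
flags:5 @ bit 27 → (0x026c900c>>27)&0x1f = 0x0
state signed 5b, MSB=0: value = 9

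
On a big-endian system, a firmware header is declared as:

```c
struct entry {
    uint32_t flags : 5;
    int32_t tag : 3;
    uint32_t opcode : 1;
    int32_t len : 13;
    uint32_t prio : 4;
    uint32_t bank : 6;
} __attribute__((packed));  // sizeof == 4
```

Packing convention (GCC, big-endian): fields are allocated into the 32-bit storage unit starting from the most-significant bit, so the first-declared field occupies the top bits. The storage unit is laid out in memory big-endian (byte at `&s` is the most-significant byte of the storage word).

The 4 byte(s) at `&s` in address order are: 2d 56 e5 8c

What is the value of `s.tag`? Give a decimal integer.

[0]=0x2d [1]=0x56 [2]=0xe5 [3]=0x8c (big-endian) → word 0x2d56e58c
flags:5 @ bit 27 → (0x2d56e58c>>27)&0x1f = 0x5
tag:3 @ bit 24 → (0x2d56e58c>>24)&0x7 = 0x5  ←
opcode:1 @ bit 23 → (0x2d56e58c>>23)&0x1 = 0x0
len:13 @ bit 10 → (0x2d56e58c>>10)&0x1fff = 0x15b9
prio:4 @ bit 6 → (0x2d56e58c>>6)&0xf = 0x6
bank:6 @ bit 0 → (0x2d56e58c>>0)&0x3f = 0xc
tag signed 3b, MSB=1: 5 - 8 = -3

-3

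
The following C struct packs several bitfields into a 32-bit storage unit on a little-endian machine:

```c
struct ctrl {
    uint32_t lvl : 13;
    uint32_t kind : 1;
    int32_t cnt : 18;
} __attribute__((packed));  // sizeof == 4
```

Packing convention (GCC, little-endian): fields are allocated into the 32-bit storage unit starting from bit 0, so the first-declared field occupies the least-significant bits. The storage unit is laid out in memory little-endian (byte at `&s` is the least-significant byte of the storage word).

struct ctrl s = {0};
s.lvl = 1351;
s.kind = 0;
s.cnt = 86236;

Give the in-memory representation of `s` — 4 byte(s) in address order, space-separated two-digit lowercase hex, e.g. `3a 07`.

47 05 37 54

lvl:13 = 1351 → 0x547 << 0 → word 0x00000547
kind:1 = 0 → 0x0 << 13 → word 0x00000547
cnt:18 = 86236 → 0x150dc << 14 → word 0x54370547
word = 0x54370547 → little-endian bytes:
  [0]=0x47  [1]=0x05  [2]=0x37  [3]=0x54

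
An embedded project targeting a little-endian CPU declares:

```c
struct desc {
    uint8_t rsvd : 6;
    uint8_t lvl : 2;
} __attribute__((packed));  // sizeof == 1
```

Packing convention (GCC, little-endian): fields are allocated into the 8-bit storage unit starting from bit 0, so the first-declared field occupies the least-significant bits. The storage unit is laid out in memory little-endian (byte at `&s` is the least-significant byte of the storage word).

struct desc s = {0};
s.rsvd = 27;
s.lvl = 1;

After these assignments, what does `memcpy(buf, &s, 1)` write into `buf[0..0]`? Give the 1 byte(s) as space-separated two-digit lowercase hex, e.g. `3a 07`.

5b

[0+:6] rsvd=27 & 0x3f = 0x1b; word=0x1b
[6+:2] lvl=1 & 0x3 = 0x1; word=0x5b
word = 0x5b → little-endian bytes:
  [0]=0x5b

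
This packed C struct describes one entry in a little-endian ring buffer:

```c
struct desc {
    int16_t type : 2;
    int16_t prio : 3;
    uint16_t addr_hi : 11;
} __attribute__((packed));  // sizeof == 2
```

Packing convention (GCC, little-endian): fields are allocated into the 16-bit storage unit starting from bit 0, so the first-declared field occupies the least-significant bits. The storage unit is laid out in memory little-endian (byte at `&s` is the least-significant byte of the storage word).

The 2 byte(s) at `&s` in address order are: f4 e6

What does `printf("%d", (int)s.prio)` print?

-3

[0]=0xf4 [1]=0xe6 (little-endian) → word 0xe6f4
type [0+:2] = (word>>0) & 0x3 = 0
prio [2+:3] = (word>>2) & 0x7 = 5  ←
addr_hi [5+:11] = (word>>5) & 0x7ff = 1847
prio signed 3b, MSB=1: 5 - 8 = -3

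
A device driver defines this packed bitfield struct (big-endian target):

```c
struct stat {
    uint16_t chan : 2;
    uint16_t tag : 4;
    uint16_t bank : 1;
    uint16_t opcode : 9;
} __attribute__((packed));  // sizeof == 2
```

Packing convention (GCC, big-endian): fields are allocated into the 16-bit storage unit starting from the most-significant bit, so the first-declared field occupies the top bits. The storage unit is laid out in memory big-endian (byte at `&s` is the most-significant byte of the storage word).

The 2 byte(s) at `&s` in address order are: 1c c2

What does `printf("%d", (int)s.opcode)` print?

[0]=0x1c [1]=0xc2 (big-endian) → word 0x1cc2
chan:2 @ bit 14 → (0x1cc2>>14)&0x3 = 0x0
tag:4 @ bit 10 → (0x1cc2>>10)&0xf = 0x7
bank:1 @ bit 9 → (0x1cc2>>9)&0x1 = 0x0
opcode:9 @ bit 0 → (0x1cc2>>0)&0x1ff = 0xc2  ←

194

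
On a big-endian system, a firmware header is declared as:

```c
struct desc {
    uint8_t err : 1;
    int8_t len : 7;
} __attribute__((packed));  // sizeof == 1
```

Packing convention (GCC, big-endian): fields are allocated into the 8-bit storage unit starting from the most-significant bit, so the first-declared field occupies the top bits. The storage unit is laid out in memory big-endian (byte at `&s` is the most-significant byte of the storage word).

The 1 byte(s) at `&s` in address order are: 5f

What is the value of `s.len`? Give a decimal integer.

-33

[0]=0x5f (big-endian) → word 0x5f
err:1 @ bit 7 → (0x5f>>7)&0x1 = 0x0
len:7 @ bit 0 → (0x5f>>0)&0x7f = 0x5f  ←
len signed 7b, MSB=1: 95 - 128 = -33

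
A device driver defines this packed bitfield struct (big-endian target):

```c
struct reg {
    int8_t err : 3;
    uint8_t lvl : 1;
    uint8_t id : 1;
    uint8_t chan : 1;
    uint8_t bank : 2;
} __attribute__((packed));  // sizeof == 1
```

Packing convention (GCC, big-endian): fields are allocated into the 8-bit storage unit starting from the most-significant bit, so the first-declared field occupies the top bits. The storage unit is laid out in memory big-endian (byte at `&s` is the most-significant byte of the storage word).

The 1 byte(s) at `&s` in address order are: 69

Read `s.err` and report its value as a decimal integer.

3

[0]=0x69 (big-endian) → word 0x69
err:3 @ bit 5 → (0x69>>5)&0x7 = 0x3  ←
lvl:1 @ bit 4 → (0x69>>4)&0x1 = 0x0
id:1 @ bit 3 → (0x69>>3)&0x1 = 0x1
chan:1 @ bit 2 → (0x69>>2)&0x1 = 0x0
bank:2 @ bit 0 → (0x69>>0)&0x3 = 0x1
err signed 3b, MSB=0: value = 3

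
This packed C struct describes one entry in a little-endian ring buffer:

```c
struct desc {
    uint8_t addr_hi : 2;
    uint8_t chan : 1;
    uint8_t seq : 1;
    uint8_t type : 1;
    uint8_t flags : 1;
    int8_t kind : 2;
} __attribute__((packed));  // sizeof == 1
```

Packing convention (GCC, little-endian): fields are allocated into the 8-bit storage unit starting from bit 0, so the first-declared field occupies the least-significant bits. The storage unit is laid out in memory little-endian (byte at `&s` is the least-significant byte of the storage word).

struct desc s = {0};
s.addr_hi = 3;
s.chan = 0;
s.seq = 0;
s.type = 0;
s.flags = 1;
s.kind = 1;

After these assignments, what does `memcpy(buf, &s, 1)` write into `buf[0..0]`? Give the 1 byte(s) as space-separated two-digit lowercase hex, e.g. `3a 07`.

63

[0+:2] addr_hi=3 & 0x3 = 0x3; word=0x03
[2+:1] chan=0 & 0x1 = 0x0; word=0x03
[3+:1] seq=0 & 0x1 = 0x0; word=0x03
[4+:1] type=0 & 0x1 = 0x0; word=0x03
[5+:1] flags=1 & 0x1 = 0x1; word=0x23
[6+:2] kind=1 & 0x3 = 0x1; word=0x63
word = 0x63 → little-endian bytes:
  [0]=0x63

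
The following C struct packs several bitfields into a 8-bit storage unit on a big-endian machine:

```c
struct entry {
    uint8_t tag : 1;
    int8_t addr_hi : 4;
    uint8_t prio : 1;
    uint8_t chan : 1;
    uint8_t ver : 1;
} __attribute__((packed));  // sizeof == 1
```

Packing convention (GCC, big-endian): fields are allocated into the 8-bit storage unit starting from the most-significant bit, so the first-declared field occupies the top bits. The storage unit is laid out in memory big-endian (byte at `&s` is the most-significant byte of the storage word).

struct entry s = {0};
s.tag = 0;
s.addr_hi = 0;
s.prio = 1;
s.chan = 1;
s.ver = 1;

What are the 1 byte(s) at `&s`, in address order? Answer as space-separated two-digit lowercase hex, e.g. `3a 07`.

07

tag (1b) val=0 bits=0x0 at bit 7: 0x00
addr_hi (4b) val=0 bits=0x0 at bit 3: 0x00
prio (1b) val=1 bits=0x1 at bit 2: 0x04
chan (1b) val=1 bits=0x1 at bit 1: 0x06
ver (1b) val=1 bits=0x1 at bit 0: 0x07
word = 0x07 → big-endian bytes:
  [0]=0x07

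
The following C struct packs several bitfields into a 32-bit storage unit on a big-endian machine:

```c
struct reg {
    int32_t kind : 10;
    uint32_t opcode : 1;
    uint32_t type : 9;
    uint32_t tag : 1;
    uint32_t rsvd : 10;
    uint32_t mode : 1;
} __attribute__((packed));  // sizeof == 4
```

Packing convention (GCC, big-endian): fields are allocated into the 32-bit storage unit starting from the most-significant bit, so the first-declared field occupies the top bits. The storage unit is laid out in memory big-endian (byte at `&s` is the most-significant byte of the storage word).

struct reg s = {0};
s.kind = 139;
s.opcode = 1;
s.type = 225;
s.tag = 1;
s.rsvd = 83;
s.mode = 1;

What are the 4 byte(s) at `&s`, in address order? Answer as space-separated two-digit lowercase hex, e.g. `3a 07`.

kind (10b) val=139 bits=0x8b at bit 22: 0x22c00000
opcode (1b) val=1 bits=0x1 at bit 21: 0x22e00000
type (9b) val=225 bits=0xe1 at bit 12: 0x22ee1000
tag (1b) val=1 bits=0x1 at bit 11: 0x22ee1800
rsvd (10b) val=83 bits=0x53 at bit 1: 0x22ee18a6
mode (1b) val=1 bits=0x1 at bit 0: 0x22ee18a7
word = 0x22ee18a7 → big-endian bytes:
  [0]=0x22  [1]=0xee  [2]=0x18  [3]=0xa7

22 ee 18 a7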